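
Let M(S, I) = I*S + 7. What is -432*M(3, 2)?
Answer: -5616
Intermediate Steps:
M(S, I) = 7 + I*S
-432*M(3, 2) = -432*(7 + 2*3) = -432*(7 + 6) = -432*13 = -5616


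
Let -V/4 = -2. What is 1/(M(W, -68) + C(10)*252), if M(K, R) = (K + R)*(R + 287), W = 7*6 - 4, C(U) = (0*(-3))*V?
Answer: -1/6570 ≈ -0.00015221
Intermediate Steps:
V = 8 (V = -4*(-2) = 8)
C(U) = 0 (C(U) = (0*(-3))*8 = 0*8 = 0)
W = 38 (W = 42 - 4 = 38)
M(K, R) = (287 + R)*(K + R) (M(K, R) = (K + R)*(287 + R) = (287 + R)*(K + R))
1/(M(W, -68) + C(10)*252) = 1/(((-68)**2 + 287*38 + 287*(-68) + 38*(-68)) + 0*252) = 1/((4624 + 10906 - 19516 - 2584) + 0) = 1/(-6570 + 0) = 1/(-6570) = -1/6570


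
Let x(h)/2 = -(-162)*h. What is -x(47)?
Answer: -15228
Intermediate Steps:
x(h) = 324*h (x(h) = 2*(-(-162)*h) = 2*(162*h) = 324*h)
-x(47) = -324*47 = -1*15228 = -15228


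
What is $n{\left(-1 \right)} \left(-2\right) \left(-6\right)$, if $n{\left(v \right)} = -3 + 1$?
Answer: $-24$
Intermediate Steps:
$n{\left(v \right)} = -2$
$n{\left(-1 \right)} \left(-2\right) \left(-6\right) = \left(-2\right) \left(-2\right) \left(-6\right) = 4 \left(-6\right) = -24$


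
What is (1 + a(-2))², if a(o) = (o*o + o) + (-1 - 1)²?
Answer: 49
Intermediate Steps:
a(o) = 4 + o + o² (a(o) = (o² + o) + (-2)² = (o + o²) + 4 = 4 + o + o²)
(1 + a(-2))² = (1 + (4 - 2 + (-2)²))² = (1 + (4 - 2 + 4))² = (1 + 6)² = 7² = 49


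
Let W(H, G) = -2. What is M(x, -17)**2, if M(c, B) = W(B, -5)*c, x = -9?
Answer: 324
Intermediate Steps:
M(c, B) = -2*c
M(x, -17)**2 = (-2*(-9))**2 = 18**2 = 324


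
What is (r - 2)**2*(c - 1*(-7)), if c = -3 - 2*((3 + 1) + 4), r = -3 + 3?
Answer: -48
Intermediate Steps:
r = 0
c = -19 (c = -3 - 2*(4 + 4) = -3 - 2*8 = -3 - 16 = -19)
(r - 2)**2*(c - 1*(-7)) = (0 - 2)**2*(-19 - 1*(-7)) = (-2)**2*(-19 + 7) = 4*(-12) = -48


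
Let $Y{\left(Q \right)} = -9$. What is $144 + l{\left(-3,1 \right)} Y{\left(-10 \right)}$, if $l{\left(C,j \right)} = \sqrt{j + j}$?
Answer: $144 - 9 \sqrt{2} \approx 131.27$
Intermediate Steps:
$l{\left(C,j \right)} = \sqrt{2} \sqrt{j}$ ($l{\left(C,j \right)} = \sqrt{2 j} = \sqrt{2} \sqrt{j}$)
$144 + l{\left(-3,1 \right)} Y{\left(-10 \right)} = 144 + \sqrt{2} \sqrt{1} \left(-9\right) = 144 + \sqrt{2} \cdot 1 \left(-9\right) = 144 + \sqrt{2} \left(-9\right) = 144 - 9 \sqrt{2}$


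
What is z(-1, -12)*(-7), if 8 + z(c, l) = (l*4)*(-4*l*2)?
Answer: 32312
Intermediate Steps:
z(c, l) = -8 - 32*l² (z(c, l) = -8 + (l*4)*(-4*l*2) = -8 + (4*l)*(-8*l) = -8 - 32*l²)
z(-1, -12)*(-7) = (-8 - 32*(-12)²)*(-7) = (-8 - 32*144)*(-7) = (-8 - 4608)*(-7) = -4616*(-7) = 32312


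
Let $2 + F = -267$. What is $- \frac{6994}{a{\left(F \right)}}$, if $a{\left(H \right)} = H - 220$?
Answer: $\frac{6994}{489} \approx 14.303$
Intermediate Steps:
$F = -269$ ($F = -2 - 267 = -269$)
$a{\left(H \right)} = -220 + H$
$- \frac{6994}{a{\left(F \right)}} = - \frac{6994}{-220 - 269} = - \frac{6994}{-489} = \left(-6994\right) \left(- \frac{1}{489}\right) = \frac{6994}{489}$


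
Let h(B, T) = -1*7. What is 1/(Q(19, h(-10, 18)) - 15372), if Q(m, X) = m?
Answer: -1/15353 ≈ -6.5134e-5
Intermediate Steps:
h(B, T) = -7
1/(Q(19, h(-10, 18)) - 15372) = 1/(19 - 15372) = 1/(-15353) = -1/15353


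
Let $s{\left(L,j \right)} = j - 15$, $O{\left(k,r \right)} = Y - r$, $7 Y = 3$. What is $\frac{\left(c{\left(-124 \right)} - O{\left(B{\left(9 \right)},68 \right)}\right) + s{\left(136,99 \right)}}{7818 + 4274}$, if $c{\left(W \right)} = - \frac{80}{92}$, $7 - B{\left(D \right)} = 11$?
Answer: $\frac{24263}{1946812} \approx 0.012463$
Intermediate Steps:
$Y = \frac{3}{7}$ ($Y = \frac{1}{7} \cdot 3 = \frac{3}{7} \approx 0.42857$)
$B{\left(D \right)} = -4$ ($B{\left(D \right)} = 7 - 11 = -4$)
$O{\left(k,r \right)} = \frac{3}{7} - r$
$c{\left(W \right)} = - \frac{20}{23}$ ($c{\left(W \right)} = \left(-80\right) \frac{1}{92} = - \frac{20}{23}$)
$s{\left(L,j \right)} = -15 + j$ ($s{\left(L,j \right)} = j - 15 = -15 + j$)
$\frac{\left(c{\left(-124 \right)} - O{\left(B{\left(9 \right)},68 \right)}\right) + s{\left(136,99 \right)}}{7818 + 4274} = \frac{\left(- \frac{20}{23} - \left(\frac{3}{7} - 68\right)\right) + \left(-15 + 99\right)}{7818 + 4274} = \frac{\left(- \frac{20}{23} - \left(\frac{3}{7} - 68\right)\right) + 84}{12092} = \left(\left(- \frac{20}{23} - - \frac{473}{7}\right) + 84\right) \frac{1}{12092} = \left(\left(- \frac{20}{23} + \frac{473}{7}\right) + 84\right) \frac{1}{12092} = \left(\frac{10739}{161} + 84\right) \frac{1}{12092} = \frac{24263}{161} \cdot \frac{1}{12092} = \frac{24263}{1946812}$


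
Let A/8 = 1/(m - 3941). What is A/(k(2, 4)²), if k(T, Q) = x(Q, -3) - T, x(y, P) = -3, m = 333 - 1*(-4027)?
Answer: 8/10475 ≈ 0.00076372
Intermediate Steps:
m = 4360 (m = 333 + 4027 = 4360)
k(T, Q) = -3 - T
A = 8/419 (A = 8/(4360 - 3941) = 8/419 ≈ 0.019093)
A/(k(2, 4)²) = 8/(419*((-3 - 1*2)²)) = 8/(419*((-3 - 2)²)) = 8/(419*((-5)²)) = (8/419)/25 = (8/419)*(1/25) = 8/10475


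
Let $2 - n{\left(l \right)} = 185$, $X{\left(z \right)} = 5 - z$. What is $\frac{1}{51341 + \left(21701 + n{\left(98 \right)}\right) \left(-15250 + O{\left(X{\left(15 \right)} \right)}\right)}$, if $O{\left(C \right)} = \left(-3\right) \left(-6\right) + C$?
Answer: $- \frac{1}{327926015} \approx -3.0495 \cdot 10^{-9}$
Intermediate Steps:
$n{\left(l \right)} = -183$ ($n{\left(l \right)} = 2 - 185 = -183$)
$O{\left(C \right)} = 18 + C$
$\frac{1}{51341 + \left(21701 + n{\left(98 \right)}\right) \left(-15250 + O{\left(X{\left(15 \right)} \right)}\right)} = \frac{1}{51341 + \left(21701 - 183\right) \left(-15250 + \left(18 + \left(5 - 15\right)\right)\right)} = \frac{1}{51341 + 21518 \left(-15250 + \left(18 + \left(5 - 15\right)\right)\right)} = \frac{1}{51341 + 21518 \left(-15250 + \left(18 - 10\right)\right)} = \frac{1}{51341 + 21518 \left(-15250 + 8\right)} = \frac{1}{51341 + 21518 \left(-15242\right)} = \frac{1}{51341 - 327977356} = \frac{1}{-327926015} = - \frac{1}{327926015}$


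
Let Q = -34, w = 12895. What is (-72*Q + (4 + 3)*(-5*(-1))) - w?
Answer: -10412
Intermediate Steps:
(-72*Q + (4 + 3)*(-5*(-1))) - w = (-72*(-34) + (4 + 3)*(-5*(-1))) - 1*12895 = (2448 + 7*5) - 12895 = (2448 + 35) - 12895 = 2483 - 12895 = -10412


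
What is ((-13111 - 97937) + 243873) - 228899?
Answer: -96074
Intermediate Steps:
((-13111 - 97937) + 243873) - 228899 = (-111048 + 243873) - 228899 = 132825 - 228899 = -96074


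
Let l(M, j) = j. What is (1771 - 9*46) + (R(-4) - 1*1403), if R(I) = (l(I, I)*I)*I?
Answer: -110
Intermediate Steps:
R(I) = I**3 (R(I) = (I*I)*I = I**2*I = I**3)
(1771 - 9*46) + (R(-4) - 1*1403) = (1771 - 9*46) + ((-4)**3 - 1*1403) = (1771 - 414) + (-64 - 1403) = 1357 - 1467 = -110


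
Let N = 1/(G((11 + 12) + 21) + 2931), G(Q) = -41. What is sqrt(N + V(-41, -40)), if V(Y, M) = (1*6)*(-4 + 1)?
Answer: I*sqrt(520190)/170 ≈ 4.2426*I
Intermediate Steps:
V(Y, M) = -18 (V(Y, M) = 6*(-3) = -18)
N = 1/2890 (N = 1/(-41 + 2931) = 1/2890 ≈ 0.00034602)
sqrt(N + V(-41, -40)) = sqrt(1/2890 - 18) = sqrt(-52019/2890) = I*sqrt(520190)/170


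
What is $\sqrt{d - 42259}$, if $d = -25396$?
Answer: $i \sqrt{67655} \approx 260.11 i$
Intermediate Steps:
$\sqrt{d - 42259} = \sqrt{-25396 - 42259} = \sqrt{-67655} = i \sqrt{67655}$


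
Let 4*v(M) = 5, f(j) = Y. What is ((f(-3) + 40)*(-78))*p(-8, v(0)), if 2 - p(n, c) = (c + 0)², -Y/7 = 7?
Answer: 2457/8 ≈ 307.13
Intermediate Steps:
Y = -49 (Y = -7*7 = -49)
f(j) = -49
v(M) = 5/4 (v(M) = (¼)*5 = 5/4)
p(n, c) = 2 - c² (p(n, c) = 2 - (c + 0)² = 2 - c²)
((f(-3) + 40)*(-78))*p(-8, v(0)) = ((-49 + 40)*(-78))*(2 - (5/4)²) = (-9*(-78))*(2 - 1*25/16) = 702*(2 - 25/16) = 702*(7/16) = 2457/8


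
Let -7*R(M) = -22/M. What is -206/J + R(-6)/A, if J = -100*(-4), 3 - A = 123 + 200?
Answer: -17249/33600 ≈ -0.51336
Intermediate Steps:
R(M) = 22/(7*M) (R(M) = -(-22)/(7*M) = 22/(7*M))
A = -320 (A = 3 - (123 + 200) = 3 - 1*323 = 3 - 323 = -320)
J = 400
-206/J + R(-6)/A = -206/400 + ((22/7)/(-6))/(-320) = -206*1/400 + ((22/7)*(-⅙))*(-1/320) = -103/200 - 11/21*(-1/320) = -103/200 + 11/6720 = -17249/33600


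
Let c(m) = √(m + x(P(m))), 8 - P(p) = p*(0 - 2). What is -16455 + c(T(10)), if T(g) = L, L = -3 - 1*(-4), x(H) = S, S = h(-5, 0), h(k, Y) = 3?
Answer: -16453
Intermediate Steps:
P(p) = 8 + 2*p (P(p) = 8 - p*(0 - 2) = 8 - p*(-2) = 8 - (-2)*p = 8 + 2*p)
S = 3
x(H) = 3
L = 1 (L = -3 + 4 = 1)
T(g) = 1
c(m) = √(3 + m) (c(m) = √(m + 3) = √(3 + m))
-16455 + c(T(10)) = -16455 + √(3 + 1) = -16455 + √4 = -16455 + 2 = -16453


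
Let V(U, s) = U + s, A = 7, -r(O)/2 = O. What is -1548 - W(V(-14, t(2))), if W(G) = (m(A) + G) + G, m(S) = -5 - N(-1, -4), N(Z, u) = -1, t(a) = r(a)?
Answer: -1508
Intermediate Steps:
r(O) = -2*O
t(a) = -2*a
m(S) = -4 (m(S) = -5 - 1*(-1) = -5 + 1 = -4)
W(G) = -4 + 2*G (W(G) = (-4 + G) + G = -4 + 2*G)
-1548 - W(V(-14, t(2))) = -1548 - (-4 + 2*(-14 - 2*2)) = -1548 - (-4 + 2*(-14 - 4)) = -1548 - (-4 + 2*(-18)) = -1548 - (-4 - 36) = -1548 - 1*(-40) = -1548 + 40 = -1508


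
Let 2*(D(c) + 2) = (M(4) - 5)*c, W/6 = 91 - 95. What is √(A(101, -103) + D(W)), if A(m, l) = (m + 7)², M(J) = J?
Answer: √11674 ≈ 108.05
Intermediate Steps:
W = -24 (W = 6*(91 - 95) = 6*(-4) = -24)
D(c) = -2 - c/2 (D(c) = -2 + ((4 - 5)*c)/2 = -2 + (-c)/2 = -2 - c/2)
A(m, l) = (7 + m)²
√(A(101, -103) + D(W)) = √((7 + 101)² + (-2 - ½*(-24))) = √(108² + (-2 + 12)) = √(11664 + 10) = √11674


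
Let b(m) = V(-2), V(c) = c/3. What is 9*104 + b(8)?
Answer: 2806/3 ≈ 935.33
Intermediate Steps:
V(c) = c/3 (V(c) = c*(1/3) = c/3)
b(m) = -2/3 (b(m) = (1/3)*(-2) = -2/3)
9*104 + b(8) = 9*104 - 2/3 = 936 - 2/3 = 2806/3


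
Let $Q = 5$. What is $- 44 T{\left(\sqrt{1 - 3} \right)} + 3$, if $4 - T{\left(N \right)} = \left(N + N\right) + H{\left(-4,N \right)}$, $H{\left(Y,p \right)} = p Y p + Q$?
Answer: $399 + 88 i \sqrt{2} \approx 399.0 + 124.45 i$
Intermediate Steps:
$H{\left(Y,p \right)} = 5 + Y p^{2}$ ($H{\left(Y,p \right)} = p Y p + 5 = Y p p + 5 = Y p^{2} + 5 = 5 + Y p^{2}$)
$T{\left(N \right)} = -1 - 2 N + 4 N^{2}$ ($T{\left(N \right)} = 4 - \left(\left(N + N\right) - \left(-5 + 4 N^{2}\right)\right) = 4 - \left(2 N - \left(-5 + 4 N^{2}\right)\right) = 4 - \left(5 - 4 N^{2} + 2 N\right) = -1 - 2 N + 4 N^{2}$)
$- 44 T{\left(\sqrt{1 - 3} \right)} + 3 = - 44 \left(-1 - 2 \sqrt{1 - 3} + 4 \left(\sqrt{1 - 3}\right)^{2}\right) + 3 = - 44 \left(-1 - 2 \sqrt{-2} + 4 \left(\sqrt{-2}\right)^{2}\right) + 3 = - 44 \left(-1 - 2 i \sqrt{2} + 4 \left(i \sqrt{2}\right)^{2}\right) + 3 = - 44 \left(-1 - 2 i \sqrt{2} + 4 \left(-2\right)\right) + 3 = - 44 \left(-1 - 2 i \sqrt{2} - 8\right) + 3 = - 44 \left(-9 - 2 i \sqrt{2}\right) + 3 = \left(396 + 88 i \sqrt{2}\right) + 3 = 399 + 88 i \sqrt{2}$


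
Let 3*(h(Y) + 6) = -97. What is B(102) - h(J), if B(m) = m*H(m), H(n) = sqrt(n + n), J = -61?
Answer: 115/3 + 204*sqrt(51) ≈ 1495.2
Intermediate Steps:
H(n) = sqrt(2)*sqrt(n) (H(n) = sqrt(2*n) = sqrt(2)*sqrt(n))
h(Y) = -115/3 (h(Y) = -6 + (1/3)*(-97) = -6 - 97/3 = -115/3)
B(m) = sqrt(2)*m**(3/2) (B(m) = m*(sqrt(2)*sqrt(m)) = sqrt(2)*m**(3/2))
B(102) - h(J) = sqrt(2)*102**(3/2) - 1*(-115/3) = sqrt(2)*(102*sqrt(102)) + 115/3 = 204*sqrt(51) + 115/3 = 115/3 + 204*sqrt(51)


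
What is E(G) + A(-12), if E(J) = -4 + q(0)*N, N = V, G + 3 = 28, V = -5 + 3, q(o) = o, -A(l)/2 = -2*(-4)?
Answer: -20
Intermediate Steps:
A(l) = -16 (A(l) = -(-4)*(-4) = -2*8 = -16)
V = -2
G = 25 (G = -3 + 28 = 25)
N = -2
E(J) = -4 (E(J) = -4 + 0*(-2) = -4 + 0 = -4)
E(G) + A(-12) = -4 - 16 = -20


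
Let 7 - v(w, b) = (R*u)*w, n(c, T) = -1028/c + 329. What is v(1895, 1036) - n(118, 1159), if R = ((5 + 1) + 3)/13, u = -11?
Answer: 10828403/767 ≈ 14118.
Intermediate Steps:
n(c, T) = 329 - 1028/c
R = 9/13 (R = (6 + 3)*(1/13) = 9*(1/13) = 9/13 ≈ 0.69231)
v(w, b) = 7 + 99*w/13 (v(w, b) = 7 - (9/13)*(-11)*w = 7 - (-99)*w/13 = 7 + 99*w/13)
v(1895, 1036) - n(118, 1159) = (7 + (99/13)*1895) - (329 - 1028/118) = (7 + 187605/13) - (329 - 1028*1/118) = 187696/13 - (329 - 514/59) = 187696/13 - 1*18897/59 = 187696/13 - 18897/59 = 10828403/767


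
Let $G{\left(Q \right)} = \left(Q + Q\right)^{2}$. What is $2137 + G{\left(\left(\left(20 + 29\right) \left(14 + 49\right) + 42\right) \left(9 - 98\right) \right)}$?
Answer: $310206671581$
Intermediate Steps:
$G{\left(Q \right)} = 4 Q^{2}$ ($G{\left(Q \right)} = \left(2 Q\right)^{2} = 4 Q^{2}$)
$2137 + G{\left(\left(\left(20 + 29\right) \left(14 + 49\right) + 42\right) \left(9 - 98\right) \right)} = 2137 + 4 \left(\left(\left(20 + 29\right) \left(14 + 49\right) + 42\right) \left(9 - 98\right)\right)^{2} = 2137 + 4 \left(\left(49 \cdot 63 + 42\right) \left(-89\right)\right)^{2} = 2137 + 4 \left(\left(3087 + 42\right) \left(-89\right)\right)^{2} = 2137 + 4 \left(3129 \left(-89\right)\right)^{2} = 2137 + 4 \left(-278481\right)^{2} = 2137 + 4 \cdot 77551667361 = 2137 + 310206669444 = 310206671581$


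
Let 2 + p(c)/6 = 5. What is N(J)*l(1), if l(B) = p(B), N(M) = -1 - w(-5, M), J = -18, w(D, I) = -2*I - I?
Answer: -990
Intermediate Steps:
w(D, I) = -3*I
p(c) = 18 (p(c) = -12 + 6*5 = -12 + 30 = 18)
N(M) = -1 + 3*M (N(M) = -1 - (-3)*M = -1 + 3*M)
l(B) = 18
N(J)*l(1) = (-1 + 3*(-18))*18 = (-1 - 54)*18 = -55*18 = -990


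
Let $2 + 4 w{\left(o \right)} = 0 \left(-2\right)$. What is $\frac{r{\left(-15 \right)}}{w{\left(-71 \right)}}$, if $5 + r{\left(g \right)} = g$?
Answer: $40$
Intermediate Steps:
$r{\left(g \right)} = -5 + g$
$w{\left(o \right)} = - \frac{1}{2}$ ($w{\left(o \right)} = - \frac{1}{2} + \frac{0 \left(-2\right)}{4} = - \frac{1}{2} + \frac{1}{4} \cdot 0 = - \frac{1}{2} + 0 = - \frac{1}{2}$)
$\frac{r{\left(-15 \right)}}{w{\left(-71 \right)}} = \frac{-5 - 15}{- \frac{1}{2}} = \left(-20\right) \left(-2\right) = 40$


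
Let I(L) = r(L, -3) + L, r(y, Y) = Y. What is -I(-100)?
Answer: 103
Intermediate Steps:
I(L) = -3 + L
-I(-100) = -(-3 - 100) = -1*(-103) = 103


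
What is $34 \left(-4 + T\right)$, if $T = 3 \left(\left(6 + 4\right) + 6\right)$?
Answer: $1496$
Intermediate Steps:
$T = 48$ ($T = 3 \left(10 + 6\right) = 3 \cdot 16 = 48$)
$34 \left(-4 + T\right) = 34 \left(-4 + 48\right) = 34 \cdot 44 = 1496$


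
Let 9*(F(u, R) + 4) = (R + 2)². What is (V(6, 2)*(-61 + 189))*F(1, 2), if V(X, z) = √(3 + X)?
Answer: -2560/3 ≈ -853.33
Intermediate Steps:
F(u, R) = -4 + (2 + R)²/9 (F(u, R) = -4 + (R + 2)²/9 = -4 + (2 + R)²/9)
(V(6, 2)*(-61 + 189))*F(1, 2) = (√(3 + 6)*(-61 + 189))*(-4 + (2 + 2)²/9) = (√9*128)*(-4 + (⅑)*4²) = (3*128)*(-4 + (⅑)*16) = 384*(-4 + 16/9) = 384*(-20/9) = -2560/3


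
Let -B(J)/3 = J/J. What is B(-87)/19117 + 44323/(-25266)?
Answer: -847398589/483010122 ≈ -1.7544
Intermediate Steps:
B(J) = -3 (B(J) = -3*J/J = -3*1 = -3)
B(-87)/19117 + 44323/(-25266) = -3/19117 + 44323/(-25266) = -3*1/19117 + 44323*(-1/25266) = -3/19117 - 44323/25266 = -847398589/483010122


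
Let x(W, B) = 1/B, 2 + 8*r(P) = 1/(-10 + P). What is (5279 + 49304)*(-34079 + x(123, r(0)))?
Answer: -39067181837/21 ≈ -1.8603e+9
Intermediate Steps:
r(P) = -¼ + 1/(8*(-10 + P))
(5279 + 49304)*(-34079 + x(123, r(0))) = (5279 + 49304)*(-34079 + 1/((21 - 2*0)/(8*(-10 + 0)))) = 54583*(-34079 + 1/((⅛)*(21 + 0)/(-10))) = 54583*(-34079 + 1/((⅛)*(-⅒)*21)) = 54583*(-34079 + 1/(-21/80)) = 54583*(-34079 - 80/21) = 54583*(-715739/21) = -39067181837/21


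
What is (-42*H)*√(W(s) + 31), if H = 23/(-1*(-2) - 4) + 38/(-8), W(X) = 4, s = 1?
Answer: 1365*√35/2 ≈ 4037.7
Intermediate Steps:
H = -65/4 (H = 23/(2 - 4) + 38*(-⅛) = 23/(-2) - 19/4 = 23*(-½) - 19/4 = -23/2 - 19/4 = -65/4 ≈ -16.250)
(-42*H)*√(W(s) + 31) = (-42*(-65/4))*√(4 + 31) = 1365*√35/2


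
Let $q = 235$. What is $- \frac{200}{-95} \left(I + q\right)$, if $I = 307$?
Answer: $\frac{21680}{19} \approx 1141.1$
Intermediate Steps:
$- \frac{200}{-95} \left(I + q\right) = - \frac{200}{-95} \left(307 + 235\right) = \left(-200\right) \left(- \frac{1}{95}\right) 542 = \frac{40}{19} \cdot 542 = \frac{21680}{19}$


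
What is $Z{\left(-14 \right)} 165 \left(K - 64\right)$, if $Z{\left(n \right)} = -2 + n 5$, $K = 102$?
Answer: $-451440$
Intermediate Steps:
$Z{\left(n \right)} = -2 + 5 n$
$Z{\left(-14 \right)} 165 \left(K - 64\right) = \left(-2 + 5 \left(-14\right)\right) 165 \left(102 - 64\right) = \left(-2 - 70\right) 165 \left(102 - 64\right) = \left(-72\right) 165 \cdot 38 = \left(-11880\right) 38 = -451440$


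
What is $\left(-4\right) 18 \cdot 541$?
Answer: $-38952$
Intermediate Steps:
$\left(-4\right) 18 \cdot 541 = \left(-72\right) 541 = -38952$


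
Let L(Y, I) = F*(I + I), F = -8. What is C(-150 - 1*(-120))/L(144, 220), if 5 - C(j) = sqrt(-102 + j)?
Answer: -1/704 + I*sqrt(33)/1760 ≈ -0.0014205 + 0.003264*I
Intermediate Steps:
L(Y, I) = -16*I (L(Y, I) = -8*(I + I) = -16*I)
C(j) = 5 - sqrt(-102 + j)
C(-150 - 1*(-120))/L(144, 220) = (5 - sqrt(-102 + (-150 - 1*(-120))))/((-16*220)) = (5 - sqrt(-102 + (-150 + 120)))/(-3520) = (5 - sqrt(-102 - 30))*(-1/3520) = (5 - sqrt(-132))*(-1/3520) = (5 - 2*I*sqrt(33))*(-1/3520) = -1/704 + I*sqrt(33)/1760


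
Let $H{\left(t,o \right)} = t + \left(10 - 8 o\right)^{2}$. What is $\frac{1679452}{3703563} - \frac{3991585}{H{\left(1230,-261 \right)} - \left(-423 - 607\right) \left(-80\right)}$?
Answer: $- \frac{7527124995187}{16000999506342} \approx -0.47042$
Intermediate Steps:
$\frac{1679452}{3703563} - \frac{3991585}{H{\left(1230,-261 \right)} - \left(-423 - 607\right) \left(-80\right)} = \frac{1679452}{3703563} - \frac{3991585}{\left(1230 + 4 \left(-5 + 4 \left(-261\right)\right)^{2}\right) - \left(-423 - 607\right) \left(-80\right)} = 1679452 \cdot \frac{1}{3703563} - \frac{3991585}{\left(1230 + 4 \left(-5 - 1044\right)^{2}\right) - \left(-1030\right) \left(-80\right)} = \frac{1679452}{3703563} - \frac{3991585}{\left(1230 + 4 \left(-1049\right)^{2}\right) - 82400} = \frac{1679452}{3703563} - \frac{3991585}{\left(1230 + 4 \cdot 1100401\right) - 82400} = \frac{1679452}{3703563} - \frac{3991585}{\left(1230 + 4401604\right) - 82400} = \frac{1679452}{3703563} - \frac{3991585}{4402834 - 82400} = \frac{1679452}{3703563} - \frac{3991585}{4320434} = - \frac{7527124995187}{16000999506342}$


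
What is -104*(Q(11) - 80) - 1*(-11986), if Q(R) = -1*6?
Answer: 20930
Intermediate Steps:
Q(R) = -6
-104*(Q(11) - 80) - 1*(-11986) = -104*(-6 - 80) - 1*(-11986) = -104*(-86) + 11986 = 8944 + 11986 = 20930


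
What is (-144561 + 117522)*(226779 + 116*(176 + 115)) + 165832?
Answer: -7044440033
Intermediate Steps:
(-144561 + 117522)*(226779 + 116*(176 + 115)) + 165832 = -27039*(226779 + 116*291) + 165832 = -27039*(226779 + 33756) + 165832 = -27039*260535 + 165832 = -7044605865 + 165832 = -7044440033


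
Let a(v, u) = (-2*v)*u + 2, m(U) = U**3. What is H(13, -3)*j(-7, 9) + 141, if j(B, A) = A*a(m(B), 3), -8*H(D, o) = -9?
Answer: 41997/2 ≈ 20999.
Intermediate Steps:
a(v, u) = 2 - 2*u*v (a(v, u) = -2*u*v + 2 = 2 - 2*u*v)
H(D, o) = 9/8 (H(D, o) = -1/8*(-9) = 9/8)
j(B, A) = A*(2 - 6*B**3) (j(B, A) = A*(2 - 2*3*B**3) = A*(2 - 6*B**3))
H(13, -3)*j(-7, 9) + 141 = 9*(2*9*(1 - 3*(-7)**3))/8 + 141 = 9*(2*9*(1 - 3*(-343)))/8 + 141 = 9*(2*9*(1 + 1029))/8 + 141 = 9*(2*9*1030)/8 + 141 = (9/8)*18540 + 141 = 41715/2 + 141 = 41997/2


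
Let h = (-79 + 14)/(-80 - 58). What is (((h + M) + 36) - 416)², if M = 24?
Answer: 2407177969/19044 ≈ 1.2640e+5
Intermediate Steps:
h = 65/138 (h = -65/(-138) = -65*(-1/138) = 65/138 ≈ 0.47101)
(((h + M) + 36) - 416)² = (((65/138 + 24) + 36) - 416)² = ((3377/138 + 36) - 416)² = (8345/138 - 416)² = (-49063/138)² = 2407177969/19044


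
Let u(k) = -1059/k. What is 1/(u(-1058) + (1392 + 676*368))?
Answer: 1058/264670339 ≈ 3.9974e-6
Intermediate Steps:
1/(u(-1058) + (1392 + 676*368)) = 1/(-1059/(-1058) + (1392 + 676*368)) = 1/(-1059*(-1/1058) + (1392 + 248768)) = 1/(1059/1058 + 250160) = 1/(264670339/1058) = 1058/264670339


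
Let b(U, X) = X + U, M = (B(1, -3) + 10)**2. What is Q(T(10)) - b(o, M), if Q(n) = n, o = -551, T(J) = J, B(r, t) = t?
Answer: 512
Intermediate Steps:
M = 49 (M = (-3 + 10)**2 = 7**2 = 49)
b(U, X) = U + X
Q(T(10)) - b(o, M) = 10 - (-551 + 49) = 10 - 1*(-502) = 10 + 502 = 512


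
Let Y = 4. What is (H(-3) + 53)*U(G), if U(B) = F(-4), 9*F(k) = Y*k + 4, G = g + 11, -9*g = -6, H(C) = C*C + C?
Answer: -236/3 ≈ -78.667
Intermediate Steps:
H(C) = C + C**2 (H(C) = C**2 + C = C + C**2)
g = 2/3 (g = -1/9*(-6) = 2/3 ≈ 0.66667)
G = 35/3 (G = 2/3 + 11 = 35/3 ≈ 11.667)
F(k) = 4/9 + 4*k/9 (F(k) = (4*k + 4)/9 = (4 + 4*k)/9 = 4/9 + 4*k/9)
U(B) = -4/3 (U(B) = 4/9 + (4/9)*(-4) = 4/9 - 16/9 = -4/3)
(H(-3) + 53)*U(G) = (-3*(1 - 3) + 53)*(-4/3) = (-3*(-2) + 53)*(-4/3) = (6 + 53)*(-4/3) = 59*(-4/3) = -236/3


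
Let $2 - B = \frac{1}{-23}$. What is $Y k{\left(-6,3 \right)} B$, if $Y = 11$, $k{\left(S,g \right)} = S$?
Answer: $- \frac{3102}{23} \approx -134.87$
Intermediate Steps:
$B = \frac{47}{23}$ ($B = 2 - \frac{1}{-23} = 2 - - \frac{1}{23} = 2 + \frac{1}{23} = \frac{47}{23} \approx 2.0435$)
$Y k{\left(-6,3 \right)} B = 11 \left(-6\right) \frac{47}{23} = \left(-66\right) \frac{47}{23} = - \frac{3102}{23}$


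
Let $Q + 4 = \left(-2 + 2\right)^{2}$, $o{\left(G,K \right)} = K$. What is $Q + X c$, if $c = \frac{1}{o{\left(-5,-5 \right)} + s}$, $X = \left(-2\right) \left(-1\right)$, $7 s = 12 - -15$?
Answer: $- \frac{23}{4} \approx -5.75$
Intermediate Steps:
$s = \frac{27}{7}$ ($s = \frac{12 - -15}{7} = \frac{12 + 15}{7} = \frac{1}{7} \cdot 27 = \frac{27}{7} \approx 3.8571$)
$X = 2$
$c = - \frac{7}{8}$ ($c = \frac{1}{-5 + \frac{27}{7}} = \frac{1}{- \frac{8}{7}} = - \frac{7}{8} \approx -0.875$)
$Q = -4$ ($Q = -4 + \left(-2 + 2\right)^{2} = -4 + 0^{2} = -4 + 0 = -4$)
$Q + X c = -4 + 2 \left(- \frac{7}{8}\right) = -4 - \frac{7}{4} = - \frac{23}{4}$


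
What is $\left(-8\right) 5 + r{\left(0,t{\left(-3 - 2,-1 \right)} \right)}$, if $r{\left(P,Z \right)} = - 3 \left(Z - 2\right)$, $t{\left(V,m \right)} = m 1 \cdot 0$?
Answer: $-34$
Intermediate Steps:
$t{\left(V,m \right)} = 0$ ($t{\left(V,m \right)} = m 0 = 0$)
$r{\left(P,Z \right)} = 6 - 3 Z$ ($r{\left(P,Z \right)} = - 3 \left(-2 + Z\right) = 6 - 3 Z$)
$\left(-8\right) 5 + r{\left(0,t{\left(-3 - 2,-1 \right)} \right)} = \left(-8\right) 5 + \left(6 - 0\right) = -40 + \left(6 + 0\right) = -40 + 6 = -34$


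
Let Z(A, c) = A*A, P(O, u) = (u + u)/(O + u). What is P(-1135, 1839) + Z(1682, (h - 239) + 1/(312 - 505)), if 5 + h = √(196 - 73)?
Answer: 995853487/352 ≈ 2.8291e+6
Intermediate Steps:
P(O, u) = 2*u/(O + u) (P(O, u) = (2*u)/(O + u) = 2*u/(O + u))
h = -5 + √123 (h = -5 + √(196 - 73) = -5 + √123 ≈ 6.0905)
Z(A, c) = A²
P(-1135, 1839) + Z(1682, (h - 239) + 1/(312 - 505)) = 2*1839/(-1135 + 1839) + 1682² = 2*1839/704 + 2829124 = 2*1839*(1/704) + 2829124 = 1839/352 + 2829124 = 995853487/352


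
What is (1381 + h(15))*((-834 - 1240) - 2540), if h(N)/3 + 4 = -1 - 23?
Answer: -5984358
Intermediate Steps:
h(N) = -84 (h(N) = -12 + 3*(-1 - 23) = -12 + 3*(-24) = -12 - 72 = -84)
(1381 + h(15))*((-834 - 1240) - 2540) = (1381 - 84)*((-834 - 1240) - 2540) = 1297*(-2074 - 2540) = 1297*(-4614) = -5984358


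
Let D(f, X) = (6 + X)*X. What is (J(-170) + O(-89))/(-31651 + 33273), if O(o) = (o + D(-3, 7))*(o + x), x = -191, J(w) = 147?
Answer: -413/1622 ≈ -0.25462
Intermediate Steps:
D(f, X) = X*(6 + X)
O(o) = (-191 + o)*(91 + o) (O(o) = (o + 7*(6 + 7))*(o - 191) = (o + 7*13)*(-191 + o) = (o + 91)*(-191 + o) = (91 + o)*(-191 + o) = (-191 + o)*(91 + o))
(J(-170) + O(-89))/(-31651 + 33273) = (147 + (-17381 + (-89)² - 100*(-89)))/(-31651 + 33273) = (147 + (-17381 + 7921 + 8900))/1622 = (147 - 560)*(1/1622) = -413*1/1622 = -413/1622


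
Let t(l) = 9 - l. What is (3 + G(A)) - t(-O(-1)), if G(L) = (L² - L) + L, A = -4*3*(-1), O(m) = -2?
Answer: 140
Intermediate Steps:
A = 12 (A = -12*(-1) = 12)
G(L) = L²
(3 + G(A)) - t(-O(-1)) = (3 + 12²) - (9 - (-1)*(-2)) = (3 + 144) - (9 - 1*2) = 147 - (9 - 2) = 147 - 1*7 = 147 - 7 = 140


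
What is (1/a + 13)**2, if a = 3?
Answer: 1600/9 ≈ 177.78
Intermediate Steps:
(1/a + 13)**2 = (1/3 + 13)**2 = (40/3)**2 = 1600/9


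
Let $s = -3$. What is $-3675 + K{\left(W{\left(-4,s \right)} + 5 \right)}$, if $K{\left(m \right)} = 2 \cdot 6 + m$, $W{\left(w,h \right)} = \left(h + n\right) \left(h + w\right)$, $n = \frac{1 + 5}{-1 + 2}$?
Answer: $-3679$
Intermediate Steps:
$n = 6$ ($n = \frac{6}{1} = 6 \cdot 1 = 6$)
$W{\left(w,h \right)} = \left(6 + h\right) \left(h + w\right)$ ($W{\left(w,h \right)} = \left(h + 6\right) \left(h + w\right) = \left(6 + h\right) \left(h + w\right)$)
$K{\left(m \right)} = 12 + m$
$-3675 + K{\left(W{\left(-4,s \right)} + 5 \right)} = -3675 + \left(12 + \left(\left(\left(-3\right)^{2} + 6 \left(-3\right) + 6 \left(-4\right) - -12\right) + 5\right)\right) = -3675 + \left(12 + \left(\left(9 - 18 - 24 + 12\right) + 5\right)\right) = -3675 + \left(12 + \left(-21 + 5\right)\right) = -3675 + \left(12 - 16\right) = -3675 - 4 = -3679$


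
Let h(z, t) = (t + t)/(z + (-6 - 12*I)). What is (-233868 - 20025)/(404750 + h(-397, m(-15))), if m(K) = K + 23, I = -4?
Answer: -90132015/143686234 ≈ -0.62728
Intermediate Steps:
m(K) = 23 + K
h(z, t) = 2*t/(42 + z) (h(z, t) = (t + t)/(z + (-6 - 12*(-4))) = (2*t)/(z + (-6 + 48)) = (2*t)/(z + 42) = (2*t)/(42 + z) = 2*t/(42 + z))
(-233868 - 20025)/(404750 + h(-397, m(-15))) = (-233868 - 20025)/(404750 + 2*(23 - 15)/(42 - 397)) = -253893/(404750 + 2*8/(-355)) = -253893/(404750 + 2*8*(-1/355)) = -253893/(404750 - 16/355) = -253893/143686234/355 = -253893*355/143686234 = -90132015/143686234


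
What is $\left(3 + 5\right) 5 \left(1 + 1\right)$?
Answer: $80$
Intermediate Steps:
$\left(3 + 5\right) 5 \left(1 + 1\right) = 8 \cdot 5 \cdot 2 = 40 \cdot 2 = 80$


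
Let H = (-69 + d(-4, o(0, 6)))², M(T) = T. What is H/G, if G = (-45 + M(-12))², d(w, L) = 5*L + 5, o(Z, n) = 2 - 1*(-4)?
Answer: 1156/3249 ≈ 0.35580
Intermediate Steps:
o(Z, n) = 6 (o(Z, n) = 2 + 4 = 6)
d(w, L) = 5 + 5*L
H = 1156 (H = (-69 + (5 + 5*6))² = (-69 + (5 + 30))² = (-69 + 35)² = (-34)² = 1156)
G = 3249 (G = (-45 - 12)² = (-57)² = 3249)
H/G = 1156/3249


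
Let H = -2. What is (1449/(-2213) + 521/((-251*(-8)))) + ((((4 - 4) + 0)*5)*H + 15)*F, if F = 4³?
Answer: 4264199221/4443704 ≈ 959.60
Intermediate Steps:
F = 64
(1449/(-2213) + 521/((-251*(-8)))) + ((((4 - 4) + 0)*5)*H + 15)*F = (1449/(-2213) + 521/((-251*(-8)))) + ((((4 - 4) + 0)*5)*(-2) + 15)*64 = (1449*(-1/2213) + 521/2008) + (((0 + 0)*5)*(-2) + 15)*64 = (-1449/2213 + 521*(1/2008)) + ((0*5)*(-2) + 15)*64 = (-1449/2213 + 521/2008) + (0*(-2) + 15)*64 = -1756619/4443704 + (0 + 15)*64 = -1756619/4443704 + 15*64 = -1756619/4443704 + 960 = 4264199221/4443704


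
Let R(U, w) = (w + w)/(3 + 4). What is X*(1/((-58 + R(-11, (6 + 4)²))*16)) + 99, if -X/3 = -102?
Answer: 162081/1648 ≈ 98.350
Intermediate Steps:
X = 306 (X = -3*(-102) = 306)
R(U, w) = 2*w/7 (R(U, w) = (2*w)/7 = (2*w)*(⅐) = 2*w/7)
X*(1/((-58 + R(-11, (6 + 4)²))*16)) + 99 = 306*(1/(-58 + 2*(6 + 4)²/7*16)) + 99 = 306*((1/16)/(-58 + (2/7)*10²)) + 99 = 306*((1/16)/(-58 + (2/7)*100)) + 99 = 306*((1/16)/(-58 + 200/7)) + 99 = 306*((1/16)/(-206/7)) + 99 = 306*(-7/206*1/16) + 99 = 306*(-7/3296) + 99 = -1071/1648 + 99 = 162081/1648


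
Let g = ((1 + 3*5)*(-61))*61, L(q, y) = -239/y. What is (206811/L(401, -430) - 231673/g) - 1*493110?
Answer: -1721997234313/14229104 ≈ -1.2102e+5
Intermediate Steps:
g = -59536 (g = ((1 + 15)*(-61))*61 = (16*(-61))*61 = -976*61 = -59536)
(206811/L(401, -430) - 231673/g) - 1*493110 = (206811/((-239/(-430))) - 231673/(-59536)) - 1*493110 = (206811/((-239*(-1/430))) - 231673*(-1/59536)) - 493110 = (206811/(239/430) + 231673/59536) - 493110 = (206811*(430/239) + 231673/59536) - 493110 = (88928730/239 + 231673/59536) - 493110 = 5294516239127/14229104 - 493110 = -1721997234313/14229104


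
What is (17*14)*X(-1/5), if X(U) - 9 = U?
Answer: 10472/5 ≈ 2094.4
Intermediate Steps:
X(U) = 9 + U
(17*14)*X(-1/5) = (17*14)*(9 - 1/5) = 238*(9 - 1*⅕) = 238*(9 - ⅕) = 238*(44/5) = 10472/5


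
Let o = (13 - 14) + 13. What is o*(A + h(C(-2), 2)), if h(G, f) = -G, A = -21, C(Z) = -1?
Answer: -240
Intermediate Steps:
o = 12 (o = -1 + 13 = 12)
o*(A + h(C(-2), 2)) = 12*(-21 - 1*(-1)) = 12*(-21 + 1) = 12*(-20) = -240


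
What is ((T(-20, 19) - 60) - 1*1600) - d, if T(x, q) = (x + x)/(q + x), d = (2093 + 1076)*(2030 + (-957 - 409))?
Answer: -2105836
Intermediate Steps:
d = 2104216 (d = 3169*(2030 - 1366) = 3169*664 = 2104216)
T(x, q) = 2*x/(q + x) (T(x, q) = (2*x)/(q + x) = 2*x/(q + x))
((T(-20, 19) - 60) - 1*1600) - d = ((2*(-20)/(19 - 20) - 60) - 1*1600) - 1*2104216 = ((2*(-20)/(-1) - 60) - 1600) - 2104216 = ((2*(-20)*(-1) - 60) - 1600) - 2104216 = ((40 - 60) - 1600) - 2104216 = (-20 - 1600) - 2104216 = -1620 - 2104216 = -2105836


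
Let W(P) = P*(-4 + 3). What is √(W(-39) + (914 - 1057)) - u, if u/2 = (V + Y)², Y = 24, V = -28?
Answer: -32 + 2*I*√26 ≈ -32.0 + 10.198*I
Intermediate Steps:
W(P) = -P (W(P) = P*(-1) = -P)
u = 32 (u = 2*(-28 + 24)² = 2*(-4)² = 2*16 = 32)
√(W(-39) + (914 - 1057)) - u = √(-1*(-39) + (914 - 1057)) - 1*32 = √(39 - 143) - 32 = √(-104) - 32 = 2*I*√26 - 32 = -32 + 2*I*√26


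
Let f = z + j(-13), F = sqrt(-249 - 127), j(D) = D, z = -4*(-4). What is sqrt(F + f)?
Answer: sqrt(3 + 2*I*sqrt(94)) ≈ 3.3631 + 2.8828*I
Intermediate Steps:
z = 16
F = 2*I*sqrt(94) (F = sqrt(-376) = 2*I*sqrt(94) ≈ 19.391*I)
f = 3 (f = 16 - 13 = 3)
sqrt(F + f) = sqrt(2*I*sqrt(94) + 3) = sqrt(3 + 2*I*sqrt(94))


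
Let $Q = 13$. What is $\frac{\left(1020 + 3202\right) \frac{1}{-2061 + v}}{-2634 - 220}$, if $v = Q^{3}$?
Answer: $- \frac{2111}{194072} \approx -0.010877$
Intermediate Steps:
$v = 2197$ ($v = 13^{3} = 2197$)
$\frac{\left(1020 + 3202\right) \frac{1}{-2061 + v}}{-2634 - 220} = \frac{\left(1020 + 3202\right) \frac{1}{-2061 + 2197}}{-2634 - 220} = \frac{4222 \cdot \frac{1}{136}}{-2854} = 4222 \cdot \frac{1}{136} \left(- \frac{1}{2854}\right) = \frac{2111}{68} \left(- \frac{1}{2854}\right) = - \frac{2111}{194072}$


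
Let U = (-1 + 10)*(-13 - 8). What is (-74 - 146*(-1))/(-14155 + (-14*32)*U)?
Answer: 72/70517 ≈ 0.0010210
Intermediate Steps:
U = -189 (U = 9*(-21) = -189)
(-74 - 146*(-1))/(-14155 + (-14*32)*U) = (-74 - 146*(-1))/(-14155 - 14*32*(-189)) = (-74 + 146)/(-14155 - 448*(-189)) = 72/(-14155 + 84672) = 72/70517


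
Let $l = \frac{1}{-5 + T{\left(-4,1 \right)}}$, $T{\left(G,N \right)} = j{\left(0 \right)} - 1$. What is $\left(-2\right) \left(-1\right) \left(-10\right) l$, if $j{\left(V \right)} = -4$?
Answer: $2$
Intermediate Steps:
$T{\left(G,N \right)} = -5$ ($T{\left(G,N \right)} = -4 - 1 = -5$)
$l = - \frac{1}{10}$ ($l = \frac{1}{-5 - 5} = \frac{1}{-10} = - \frac{1}{10} \approx -0.1$)
$\left(-2\right) \left(-1\right) \left(-10\right) l = \left(-2\right) \left(-1\right) \left(-10\right) \left(- \frac{1}{10}\right) = 2 \left(-10\right) \left(- \frac{1}{10}\right) = \left(-20\right) \left(- \frac{1}{10}\right) = 2$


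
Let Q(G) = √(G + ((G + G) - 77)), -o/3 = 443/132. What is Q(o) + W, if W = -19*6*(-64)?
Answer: 7296 + I*√51887/22 ≈ 7296.0 + 10.354*I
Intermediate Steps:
o = -443/44 (o = -1329/132 = -3*443/132 = -443/44 ≈ -10.068)
W = 7296 (W = -114*(-64) = 7296)
Q(G) = √(-77 + 3*G) (Q(G) = √(G + (2*G - 77)) = √(G + (-77 + 2*G)) = √(-77 + 3*G))
Q(o) + W = √(-77 + 3*(-443/44)) + 7296 = √(-77 - 1329/44) + 7296 = √(-4717/44) + 7296 = I*√51887/22 + 7296 = 7296 + I*√51887/22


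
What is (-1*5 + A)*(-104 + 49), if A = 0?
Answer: 275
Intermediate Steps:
(-1*5 + A)*(-104 + 49) = (-1*5 + 0)*(-104 + 49) = (-5 + 0)*(-55) = -5*(-55) = 275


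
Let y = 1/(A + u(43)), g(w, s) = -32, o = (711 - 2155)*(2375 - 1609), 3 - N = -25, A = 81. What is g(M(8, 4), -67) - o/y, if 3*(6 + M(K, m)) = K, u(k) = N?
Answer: 120565304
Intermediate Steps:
N = 28 (N = 3 - 1*(-25) = 3 + 25 = 28)
u(k) = 28
M(K, m) = -6 + K/3
o = -1106104 (o = -1444*766 = -1106104)
y = 1/109 (y = 1/(81 + 28) = 1/109 ≈ 0.0091743)
g(M(8, 4), -67) - o/y = -32 - (-1106104)/1/109 = -32 - (-1106104)*109 = -32 - 1*(-120565336) = -32 + 120565336 = 120565304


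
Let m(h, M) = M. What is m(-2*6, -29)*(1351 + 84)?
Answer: -41615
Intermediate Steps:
m(-2*6, -29)*(1351 + 84) = -29*(1351 + 84) = -29*1435 = -41615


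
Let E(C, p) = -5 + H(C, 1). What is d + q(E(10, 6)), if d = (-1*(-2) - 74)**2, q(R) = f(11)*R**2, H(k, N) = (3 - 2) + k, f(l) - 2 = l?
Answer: 5652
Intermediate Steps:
f(l) = 2 + l
H(k, N) = 1 + k
E(C, p) = -4 + C (E(C, p) = -5 + (1 + C) = -4 + C)
q(R) = 13*R**2 (q(R) = (2 + 11)*R**2 = 13*R**2)
d = 5184 (d = (2 - 74)**2 = (-72)**2 = 5184)
d + q(E(10, 6)) = 5184 + 13*(-4 + 10)**2 = 5184 + 13*6**2 = 5184 + 13*36 = 5184 + 468 = 5652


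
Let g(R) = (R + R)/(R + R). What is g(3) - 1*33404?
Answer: -33403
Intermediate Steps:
g(R) = 1 (g(R) = (2*R)/((2*R)) = (2*R)*(1/(2*R)) = 1)
g(3) - 1*33404 = 1 - 1*33404 = 1 - 33404 = -33403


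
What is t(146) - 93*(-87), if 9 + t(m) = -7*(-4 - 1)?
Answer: 8117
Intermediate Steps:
t(m) = 26 (t(m) = -9 - 7*(-4 - 1) = -9 - 7*(-5) = -9 + 35 = 26)
t(146) - 93*(-87) = 26 - 93*(-87) = 26 + 8091 = 8117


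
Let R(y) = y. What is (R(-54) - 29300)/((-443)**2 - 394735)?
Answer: 14677/99243 ≈ 0.14789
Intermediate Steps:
(R(-54) - 29300)/((-443)**2 - 394735) = (-54 - 29300)/((-443)**2 - 394735) = -29354/(196249 - 394735) = -29354/(-198486) = -29354*(-1/198486) = 14677/99243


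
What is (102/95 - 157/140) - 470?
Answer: -1250327/2660 ≈ -470.05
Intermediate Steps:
(102/95 - 157/140) - 470 = -127/2660 - 470 = -1250327/2660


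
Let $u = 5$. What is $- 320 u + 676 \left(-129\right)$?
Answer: $-88804$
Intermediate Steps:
$- 320 u + 676 \left(-129\right) = \left(-320\right) 5 + 676 \left(-129\right) = -1600 - 87204 = -88804$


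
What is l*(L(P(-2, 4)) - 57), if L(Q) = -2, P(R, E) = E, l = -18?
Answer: 1062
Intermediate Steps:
l*(L(P(-2, 4)) - 57) = -18*(-2 - 57) = -18*(-59) = 1062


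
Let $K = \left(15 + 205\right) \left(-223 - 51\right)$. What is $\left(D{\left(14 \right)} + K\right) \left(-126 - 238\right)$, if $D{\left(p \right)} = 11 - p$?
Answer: $21943012$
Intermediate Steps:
$K = -60280$ ($K = 220 \left(-274\right) = -60280$)
$\left(D{\left(14 \right)} + K\right) \left(-126 - 238\right) = \left(\left(11 - 14\right) - 60280\right) \left(-126 - 238\right) = \left(\left(11 - 14\right) - 60280\right) \left(-364\right) = \left(-3 - 60280\right) \left(-364\right) = \left(-60283\right) \left(-364\right) = 21943012$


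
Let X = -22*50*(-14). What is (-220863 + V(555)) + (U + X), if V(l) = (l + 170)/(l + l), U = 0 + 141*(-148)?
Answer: -50245337/222 ≈ -2.2633e+5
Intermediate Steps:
U = -20868 (U = 0 - 20868 = -20868)
X = 15400 (X = -1100*(-14) = 15400)
V(l) = (170 + l)/(2*l) (V(l) = (170 + l)/((2*l)) = (170 + l)*(1/(2*l)) = (170 + l)/(2*l))
(-220863 + V(555)) + (U + X) = (-220863 + (1/2)*(170 + 555)/555) + (-20868 + 15400) = (-220863 + (1/2)*(1/555)*725) - 5468 = (-220863 + 145/222) - 5468 = -49031441/222 - 5468 = -50245337/222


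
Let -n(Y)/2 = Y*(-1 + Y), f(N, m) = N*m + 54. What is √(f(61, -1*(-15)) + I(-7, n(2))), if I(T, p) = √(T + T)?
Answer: √(969 + I*√14) ≈ 31.129 + 0.0601*I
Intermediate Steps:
f(N, m) = 54 + N*m
n(Y) = -2*Y*(-1 + Y)
I(T, p) = √2*√T (I(T, p) = √(2*T) = √2*√T)
√(f(61, -1*(-15)) + I(-7, n(2))) = √((54 + 61*(-1*(-15))) + √2*√(-7)) = √((54 + 61*15) + √2*(I*√7)) = √((54 + 915) + I*√14) = √(969 + I*√14)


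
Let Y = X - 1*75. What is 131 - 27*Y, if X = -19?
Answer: 2669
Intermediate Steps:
Y = -94 (Y = -19 - 1*75 = -19 - 75 = -94)
131 - 27*Y = 131 - 27*(-94) = 131 + 2538 = 2669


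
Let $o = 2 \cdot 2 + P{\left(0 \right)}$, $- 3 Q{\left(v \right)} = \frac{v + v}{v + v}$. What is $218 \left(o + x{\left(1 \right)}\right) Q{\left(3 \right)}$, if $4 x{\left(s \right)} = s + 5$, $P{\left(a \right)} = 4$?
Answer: $- \frac{2071}{3} \approx -690.33$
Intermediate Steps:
$Q{\left(v \right)} = - \frac{1}{3}$ ($Q{\left(v \right)} = - \frac{\left(v + v\right) \frac{1}{v + v}}{3} = - \frac{2 v \frac{1}{2 v}}{3} = \left(- \frac{1}{3}\right) 1 = - \frac{1}{3}$)
$x{\left(s \right)} = \frac{5}{4} + \frac{s}{4}$ ($x{\left(s \right)} = \frac{s + 5}{4} = \frac{5 + s}{4} = \frac{5}{4} + \frac{s}{4}$)
$o = 8$ ($o = 2 \cdot 2 + 4 = 4 + 4 = 8$)
$218 \left(o + x{\left(1 \right)}\right) Q{\left(3 \right)} = 218 \left(8 + \left(\frac{5}{4} + \frac{1}{4} \cdot 1\right)\right) \left(- \frac{1}{3}\right) = 218 \left(8 + \left(\frac{5}{4} + \frac{1}{4}\right)\right) \left(- \frac{1}{3}\right) = 218 \left(8 + \frac{3}{2}\right) \left(- \frac{1}{3}\right) = 218 \cdot \frac{19}{2} \left(- \frac{1}{3}\right) = 218 \left(- \frac{19}{6}\right) = - \frac{2071}{3}$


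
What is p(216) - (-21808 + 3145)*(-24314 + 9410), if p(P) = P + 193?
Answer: -278152943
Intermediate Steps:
p(P) = 193 + P
p(216) - (-21808 + 3145)*(-24314 + 9410) = (193 + 216) - (-21808 + 3145)*(-24314 + 9410) = 409 - (-18663)*(-14904) = 409 - 1*278153352 = 409 - 278153352 = -278152943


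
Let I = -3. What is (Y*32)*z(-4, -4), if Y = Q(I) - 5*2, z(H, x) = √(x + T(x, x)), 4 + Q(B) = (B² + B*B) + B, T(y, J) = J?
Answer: 64*I*√2 ≈ 90.51*I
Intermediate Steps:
Q(B) = -4 + B + 2*B² (Q(B) = -4 + ((B² + B*B) + B) = -4 + ((B² + B²) + B) = -4 + (2*B² + B) = -4 + (B + 2*B²) = -4 + B + 2*B²)
z(H, x) = √2*√x (z(H, x) = √(x + x) = √(2*x) = √2*√x)
Y = 1 (Y = (-4 - 3 + 2*(-3)²) - 5*2 = (-4 - 3 + 2*9) - 10 = (-4 - 3 + 18) - 10 = 11 - 10 = 1)
(Y*32)*z(-4, -4) = (1*32)*(√2*√(-4)) = 32*(√2*(2*I)) = 32*(2*I*√2) = 64*I*√2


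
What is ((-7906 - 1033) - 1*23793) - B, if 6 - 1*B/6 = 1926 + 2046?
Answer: -8936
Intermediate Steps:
B = -23796 (B = 36 - 6*(1926 + 2046) = 36 - 6*3972 = 36 - 23832 = -23796)
((-7906 - 1033) - 1*23793) - B = ((-7906 - 1033) - 1*23793) - 1*(-23796) = (-8939 - 23793) + 23796 = -32732 + 23796 = -8936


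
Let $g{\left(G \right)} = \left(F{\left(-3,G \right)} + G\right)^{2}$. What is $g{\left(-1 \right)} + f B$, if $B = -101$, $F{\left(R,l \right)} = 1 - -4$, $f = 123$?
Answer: $-12407$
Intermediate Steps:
$F{\left(R,l \right)} = 5$ ($F{\left(R,l \right)} = 1 + 4 = 5$)
$g{\left(G \right)} = \left(5 + G\right)^{2}$
$g{\left(-1 \right)} + f B = \left(5 - 1\right)^{2} + 123 \left(-101\right) = 4^{2} - 12423 = 16 - 12423 = -12407$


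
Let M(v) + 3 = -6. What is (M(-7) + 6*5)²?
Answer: 441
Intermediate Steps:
M(v) = -9 (M(v) = -3 - 6 = -9)
(M(-7) + 6*5)² = (-9 + 6*5)² = (-9 + 30)² = 21² = 441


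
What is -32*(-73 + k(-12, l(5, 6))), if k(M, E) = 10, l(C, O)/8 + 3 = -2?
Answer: 2016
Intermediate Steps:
l(C, O) = -40 (l(C, O) = -24 + 8*(-2) = -24 - 16 = -40)
-32*(-73 + k(-12, l(5, 6))) = -32*(-73 + 10) = -32*(-63) = 2016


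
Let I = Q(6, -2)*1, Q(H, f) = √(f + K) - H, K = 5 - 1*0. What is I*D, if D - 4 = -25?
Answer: 126 - 21*√3 ≈ 89.627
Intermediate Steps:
K = 5 (K = 5 + 0 = 5)
D = -21 (D = 4 - 25 = -21)
Q(H, f) = √(5 + f) - H (Q(H, f) = √(f + 5) - H = √(5 + f) - H)
I = -6 + √3 (I = (√(5 - 2) - 1*6)*1 = (√3 - 6)*1 = (-6 + √3)*1 = -6 + √3 ≈ -4.2680)
I*D = (-6 + √3)*(-21) = 126 - 21*√3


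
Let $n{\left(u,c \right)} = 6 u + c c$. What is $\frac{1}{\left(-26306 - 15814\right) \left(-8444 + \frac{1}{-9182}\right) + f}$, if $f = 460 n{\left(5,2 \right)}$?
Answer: $\frac{4591}{1632912760780} \approx 2.8115 \cdot 10^{-9}$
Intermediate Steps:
$n{\left(u,c \right)} = c^{2} + 6 u$ ($n{\left(u,c \right)} = 6 u + c^{2} = c^{2} + 6 u$)
$f = 15640$ ($f = 460 \left(2^{2} + 6 \cdot 5\right) = 460 \left(4 + 30\right) = 460 \cdot 34 = 15640$)
$\frac{1}{\left(-26306 - 15814\right) \left(-8444 + \frac{1}{-9182}\right) + f} = \frac{1}{\left(-26306 - 15814\right) \left(-8444 + \frac{1}{-9182}\right) + 15640} = \frac{1}{- 42120 \left(-8444 - \frac{1}{9182}\right) + 15640} = \frac{1}{\left(-42120\right) \left(- \frac{77532809}{9182}\right) + 15640} = \frac{1}{\frac{1632840957540}{4591} + 15640} = \frac{1}{\frac{1632912760780}{4591}} = \frac{4591}{1632912760780}$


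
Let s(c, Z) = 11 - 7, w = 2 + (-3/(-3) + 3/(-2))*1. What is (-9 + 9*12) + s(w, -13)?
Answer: 103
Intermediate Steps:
w = 3/2 (w = 2 + (-3*(-⅓) + 3*(-½))*1 = 2 + (1 - 3/2)*1 = 2 - ½*1 = 2 - ½ = 3/2 ≈ 1.5000)
s(c, Z) = 4
(-9 + 9*12) + s(w, -13) = (-9 + 9*12) + 4 = (-9 + 108) + 4 = 99 + 4 = 103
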